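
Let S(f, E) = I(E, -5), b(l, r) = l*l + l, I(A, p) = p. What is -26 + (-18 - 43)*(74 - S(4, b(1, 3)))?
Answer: -4845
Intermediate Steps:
b(l, r) = l + l² (b(l, r) = l² + l = l + l²)
S(f, E) = -5
-26 + (-18 - 43)*(74 - S(4, b(1, 3))) = -26 + (-18 - 43)*(74 - 1*(-5)) = -26 - 61*(74 + 5) = -26 - 61*79 = -26 - 4819 = -4845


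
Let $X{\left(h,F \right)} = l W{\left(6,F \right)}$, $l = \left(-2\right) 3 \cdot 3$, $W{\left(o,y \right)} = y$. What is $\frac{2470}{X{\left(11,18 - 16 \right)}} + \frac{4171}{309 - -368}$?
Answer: $- \frac{761017}{12186} \approx -62.45$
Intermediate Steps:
$l = -18$ ($l = \left(-6\right) 3 = -18$)
$X{\left(h,F \right)} = - 18 F$
$\frac{2470}{X{\left(11,18 - 16 \right)}} + \frac{4171}{309 - -368} = \frac{2470}{\left(-18\right) \left(18 - 16\right)} + \frac{4171}{309 - -368} = \frac{2470}{\left(-18\right) \left(18 - 16\right)} + \frac{4171}{309 + 368} = \frac{2470}{\left(-18\right) 2} + \frac{4171}{677} = \frac{2470}{-36} + 4171 \cdot \frac{1}{677} = 2470 \left(- \frac{1}{36}\right) + \frac{4171}{677} = - \frac{1235}{18} + \frac{4171}{677} = - \frac{761017}{12186}$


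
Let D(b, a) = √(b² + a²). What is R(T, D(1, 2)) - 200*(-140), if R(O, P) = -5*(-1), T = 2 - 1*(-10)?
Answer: 28005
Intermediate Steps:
D(b, a) = √(a² + b²)
T = 12 (T = 2 + 10 = 12)
R(O, P) = 5
R(T, D(1, 2)) - 200*(-140) = 5 - 200*(-140) = 5 + 28000 = 28005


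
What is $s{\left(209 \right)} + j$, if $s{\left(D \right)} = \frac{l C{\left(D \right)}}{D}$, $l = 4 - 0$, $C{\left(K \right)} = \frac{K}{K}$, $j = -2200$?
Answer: $- \frac{459796}{209} \approx -2200.0$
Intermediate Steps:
$C{\left(K \right)} = 1$
$l = 4$ ($l = 4 + 0 = 4$)
$s{\left(D \right)} = \frac{4}{D}$ ($s{\left(D \right)} = \frac{4 \cdot 1}{D} = \frac{4}{D}$)
$s{\left(209 \right)} + j = \frac{4}{209} - 2200 = - \frac{459796}{209}$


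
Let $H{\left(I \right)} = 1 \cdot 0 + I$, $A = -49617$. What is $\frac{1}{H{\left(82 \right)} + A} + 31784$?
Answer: $\frac{1574420439}{49535} \approx 31784.0$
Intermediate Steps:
$H{\left(I \right)} = I$ ($H{\left(I \right)} = 0 + I = I$)
$\frac{1}{H{\left(82 \right)} + A} + 31784 = \frac{1}{82 - 49617} + 31784 = \frac{1}{-49535} + 31784 = - \frac{1}{49535} + 31784 = \frac{1574420439}{49535}$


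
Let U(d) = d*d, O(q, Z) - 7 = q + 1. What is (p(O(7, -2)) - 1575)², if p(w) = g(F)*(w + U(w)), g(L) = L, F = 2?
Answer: 1199025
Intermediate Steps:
O(q, Z) = 8 + q (O(q, Z) = 7 + (q + 1) = 7 + (1 + q) = 8 + q)
U(d) = d²
p(w) = 2*w + 2*w² (p(w) = 2*(w + w²) = 2*w + 2*w²)
(p(O(7, -2)) - 1575)² = (2*(8 + 7)*(1 + (8 + 7)) - 1575)² = (2*15*(1 + 15) - 1575)² = (2*15*16 - 1575)² = (480 - 1575)² = (-1095)² = 1199025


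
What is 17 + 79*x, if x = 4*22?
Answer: 6969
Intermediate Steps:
x = 88
17 + 79*x = 17 + 79*88 = 17 + 6952 = 6969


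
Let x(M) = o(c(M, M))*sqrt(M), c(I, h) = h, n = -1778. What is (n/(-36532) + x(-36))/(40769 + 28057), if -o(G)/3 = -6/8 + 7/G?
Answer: 889/1257175716 + 17*I/68826 ≈ 7.0714e-7 + 0.000247*I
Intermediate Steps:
o(G) = 9/4 - 21/G (o(G) = -3*(-6/8 + 7/G) = -3*(-6*1/8 + 7/G) = -3*(-3/4 + 7/G) = 9/4 - 21/G)
x(M) = sqrt(M)*(9/4 - 21/M) (x(M) = (9/4 - 21/M)*sqrt(M) = sqrt(M)*(9/4 - 21/M))
(n/(-36532) + x(-36))/(40769 + 28057) = (-1778/(-36532) + 3*(-28 + 3*(-36))/(4*sqrt(-36)))/(40769 + 28057) = (-1778*(-1/36532) + 3*(-I/6)*(-28 - 108)/4)/68826 = (889/18266 + (3/4)*(-I/6)*(-136))*(1/68826) = (889/18266 + 17*I)*(1/68826) = 889/1257175716 + 17*I/68826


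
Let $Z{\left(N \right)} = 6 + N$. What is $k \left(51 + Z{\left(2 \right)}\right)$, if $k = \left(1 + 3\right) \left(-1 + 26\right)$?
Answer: $5900$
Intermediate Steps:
$k = 100$ ($k = 4 \cdot 25 = 100$)
$k \left(51 + Z{\left(2 \right)}\right) = 100 \left(51 + \left(6 + 2\right)\right) = 100 \left(51 + 8\right) = 100 \cdot 59 = 5900$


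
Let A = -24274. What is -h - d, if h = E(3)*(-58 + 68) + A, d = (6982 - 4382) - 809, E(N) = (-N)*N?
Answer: 22573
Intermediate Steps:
E(N) = -N²
d = 1791 (d = 2600 - 809 = 1791)
h = -24364 (h = (-1*3²)*(-58 + 68) - 24274 = -1*9*10 - 24274 = -9*10 - 24274 = -90 - 24274 = -24364)
-h - d = -1*(-24364) - 1*1791 = 24364 - 1791 = 22573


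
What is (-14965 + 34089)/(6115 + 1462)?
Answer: 19124/7577 ≈ 2.5240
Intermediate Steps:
(-14965 + 34089)/(6115 + 1462) = 19124/7577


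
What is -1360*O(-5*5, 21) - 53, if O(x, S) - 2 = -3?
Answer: 1307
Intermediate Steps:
O(x, S) = -1 (O(x, S) = 2 - 3 = -1)
-1360*O(-5*5, 21) - 53 = -1360*(-1) - 53 = 1360 - 53 = 1307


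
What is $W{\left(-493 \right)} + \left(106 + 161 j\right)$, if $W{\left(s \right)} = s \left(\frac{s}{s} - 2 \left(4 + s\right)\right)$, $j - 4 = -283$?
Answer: $-527460$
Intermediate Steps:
$j = -279$ ($j = 4 - 283 = -279$)
$W{\left(s \right)} = s \left(-7 - 2 s\right)$ ($W{\left(s \right)} = s \left(1 - \left(8 + 2 s\right)\right) = s \left(-7 - 2 s\right)$)
$W{\left(-493 \right)} + \left(106 + 161 j\right) = \left(-1\right) \left(-493\right) \left(7 + 2 \left(-493\right)\right) + \left(106 + 161 \left(-279\right)\right) = \left(-1\right) \left(-493\right) \left(7 - 986\right) + \left(106 - 44919\right) = \left(-1\right) \left(-493\right) \left(-979\right) - 44813 = -482647 - 44813 = -527460$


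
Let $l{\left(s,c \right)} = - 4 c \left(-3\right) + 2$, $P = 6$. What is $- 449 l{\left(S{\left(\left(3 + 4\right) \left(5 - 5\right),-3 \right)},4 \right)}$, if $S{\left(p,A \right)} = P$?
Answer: $-22450$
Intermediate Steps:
$S{\left(p,A \right)} = 6$
$l{\left(s,c \right)} = 2 + 12 c$ ($l{\left(s,c \right)} = 12 c + 2 = 2 + 12 c$)
$- 449 l{\left(S{\left(\left(3 + 4\right) \left(5 - 5\right),-3 \right)},4 \right)} = - 449 \left(2 + 12 \cdot 4\right) = - 449 \left(2 + 48\right) = \left(-449\right) 50 = -22450$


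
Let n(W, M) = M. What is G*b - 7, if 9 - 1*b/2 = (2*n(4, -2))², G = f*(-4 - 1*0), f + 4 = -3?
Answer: -399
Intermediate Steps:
f = -7 (f = -4 - 3 = -7)
G = 28 (G = -7*(-4 - 1*0) = -7*(-4 + 0) = -7*(-4) = 28)
b = -14 (b = 18 - 2*(2*(-2))² = 18 - 2*(-4)² = 18 - 2*16 = 18 - 32 = -14)
G*b - 7 = 28*(-14) - 7 = -392 - 7 = -399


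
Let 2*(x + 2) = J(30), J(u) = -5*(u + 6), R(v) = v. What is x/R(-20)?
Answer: 23/5 ≈ 4.6000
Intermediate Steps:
J(u) = -30 - 5*u (J(u) = -5*(6 + u) = -30 - 5*u)
x = -92 (x = -2 + (-30 - 5*30)/2 = -2 + (-30 - 150)/2 = -2 + (½)*(-180) = -2 - 90 = -92)
x/R(-20) = -92/(-20) = -92*(-1/20) = 23/5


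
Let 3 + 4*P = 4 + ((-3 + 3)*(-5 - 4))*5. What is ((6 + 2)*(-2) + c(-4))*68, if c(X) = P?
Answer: -1071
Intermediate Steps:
P = 1/4 (P = -3/4 + (4 + ((-3 + 3)*(-5 - 4))*5)/4 = -3/4 + (4 + (0*(-9))*5)/4 = -3/4 + (4 + 0*5)/4 = -3/4 + (4 + 0)/4 = -3/4 + (1/4)*4 = -3/4 + 1 = 1/4 ≈ 0.25000)
c(X) = 1/4
((6 + 2)*(-2) + c(-4))*68 = ((6 + 2)*(-2) + 1/4)*68 = (8*(-2) + 1/4)*68 = (-16 + 1/4)*68 = -63/4*68 = -1071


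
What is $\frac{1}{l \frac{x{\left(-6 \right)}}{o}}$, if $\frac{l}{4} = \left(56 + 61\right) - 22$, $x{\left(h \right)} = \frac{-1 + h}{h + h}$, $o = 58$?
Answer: $\frac{174}{665} \approx 0.26165$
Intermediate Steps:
$x{\left(h \right)} = \frac{-1 + h}{2 h}$
$l = 380$ ($l = 4 \left(\left(56 + 61\right) - 22\right) = 4 \left(117 - 22\right) = 4 \cdot 95 = 380$)
$\frac{1}{l \frac{x{\left(-6 \right)}}{o}} = \frac{1}{380 \frac{\frac{1}{2} \frac{1}{-6} \left(-1 - 6\right)}{58}} = \frac{1}{380 \cdot \frac{1}{2} \left(- \frac{1}{6}\right) \left(-7\right) \frac{1}{58}} = \frac{1}{380 \cdot \frac{7}{12} \cdot \frac{1}{58}} = \frac{1}{380 \cdot \frac{7}{696}} = \frac{1}{\frac{665}{174}} = \frac{174}{665}$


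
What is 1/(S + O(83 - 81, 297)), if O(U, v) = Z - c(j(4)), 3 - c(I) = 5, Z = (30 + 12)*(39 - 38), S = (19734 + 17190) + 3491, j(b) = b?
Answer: 1/40459 ≈ 2.4716e-5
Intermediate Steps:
S = 40415 (S = 36924 + 3491 = 40415)
Z = 42 (Z = 42*1 = 42)
c(I) = -2 (c(I) = 3 - 1*5 = 3 - 5 = -2)
O(U, v) = 44 (O(U, v) = 42 - 1*(-2) = 42 + 2 = 44)
1/(S + O(83 - 81, 297)) = 1/(40415 + 44) = 1/40459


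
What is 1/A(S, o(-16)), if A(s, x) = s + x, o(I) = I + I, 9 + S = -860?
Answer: -1/901 ≈ -0.0011099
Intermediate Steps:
S = -869 (S = -9 - 860 = -869)
o(I) = 2*I
1/A(S, o(-16)) = 1/(-869 + 2*(-16)) = 1/(-869 - 32) = 1/(-901) = -1/901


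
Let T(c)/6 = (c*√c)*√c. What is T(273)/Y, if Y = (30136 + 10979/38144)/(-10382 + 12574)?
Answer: 37388955082752/1149518563 ≈ 32526.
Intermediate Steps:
Y = 1149518563/83611648 (Y = (30136 + 10979*(1/38144))/2192 = (30136 + 10979/38144)*(1/2192) = (1149518563/38144)*(1/2192) = 1149518563/83611648 ≈ 13.748)
T(c) = 6*c² (T(c) = 6*((c*√c)*√c) = 6*(c^(3/2)*√c) = 6*c²)
T(273)/Y = (6*273²)/(1149518563/83611648) = (6*74529)*(83611648/1149518563) = 447174*(83611648/1149518563) = 37388955082752/1149518563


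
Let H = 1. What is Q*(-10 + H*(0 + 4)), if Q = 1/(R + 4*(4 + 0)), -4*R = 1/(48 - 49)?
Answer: -24/65 ≈ -0.36923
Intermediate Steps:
R = ¼ (R = -1/(4*(48 - 49)) = -¼/(-1) = -¼*(-1) = ¼ ≈ 0.25000)
Q = 4/65 (Q = 1/(¼ + 4*(4 + 0)) = 1/(¼ + 4*4) = 1/(¼ + 16) = 1/(65/4) = 4/65 ≈ 0.061538)
Q*(-10 + H*(0 + 4)) = 4*(-10 + 1*(0 + 4))/65 = 4*(-10 + 1*4)/65 = 4*(-10 + 4)/65 = (4/65)*(-6) = -24/65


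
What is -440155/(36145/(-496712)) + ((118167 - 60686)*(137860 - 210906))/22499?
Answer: 953439675302074/162645271 ≈ 5.8621e+6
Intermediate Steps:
-440155/(36145/(-496712)) + ((118167 - 60686)*(137860 - 210906))/22499 = -440155/(36145*(-1/496712)) + (57481*(-73046))*(1/22499) = -440155/(-36145/496712) - 4198757126*1/22499 = -440155*(-496712/36145) - 4198757126/22499 = 43726054072/7229 - 4198757126/22499 = 953439675302074/162645271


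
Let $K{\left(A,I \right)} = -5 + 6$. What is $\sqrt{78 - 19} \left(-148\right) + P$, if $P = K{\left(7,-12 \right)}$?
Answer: $1 - 148 \sqrt{59} \approx -1135.8$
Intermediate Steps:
$K{\left(A,I \right)} = 1$
$P = 1$
$\sqrt{78 - 19} \left(-148\right) + P = \sqrt{78 - 19} \left(-148\right) + 1 = \sqrt{59} \left(-148\right) + 1 = - 148 \sqrt{59} + 1 = 1 - 148 \sqrt{59}$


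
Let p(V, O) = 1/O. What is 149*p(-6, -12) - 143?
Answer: -1865/12 ≈ -155.42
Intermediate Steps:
149*p(-6, -12) - 143 = 149/(-12) - 143 = 149*(-1/12) - 143 = -149/12 - 143 = -1865/12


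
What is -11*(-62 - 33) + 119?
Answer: 1164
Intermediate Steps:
-11*(-62 - 33) + 119 = -11*(-95) + 119 = 1045 + 119 = 1164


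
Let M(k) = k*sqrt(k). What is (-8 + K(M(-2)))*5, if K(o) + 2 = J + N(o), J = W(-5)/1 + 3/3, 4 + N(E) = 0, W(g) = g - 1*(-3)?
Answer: -75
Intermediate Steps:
W(g) = 3 + g (W(g) = g + 3 = 3 + g)
N(E) = -4 (N(E) = -4 + 0 = -4)
J = -1 (J = (3 - 5)/1 + 3/3 = -2*1 + 3*(1/3) = -2 + 1 = -1)
M(k) = k**(3/2)
K(o) = -7 (K(o) = -2 + (-1 - 4) = -2 - 5 = -7)
(-8 + K(M(-2)))*5 = (-8 - 7)*5 = -15*5 = -75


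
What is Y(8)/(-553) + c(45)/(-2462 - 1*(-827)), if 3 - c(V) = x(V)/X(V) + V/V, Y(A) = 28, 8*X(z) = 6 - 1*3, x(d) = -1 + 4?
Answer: -2022/43055 ≈ -0.046963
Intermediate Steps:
x(d) = 3
X(z) = 3/8 (X(z) = (6 - 1*3)/8 = (6 - 3)/8 = (⅛)*3 = 3/8)
c(V) = -6 (c(V) = 3 - (3/(3/8) + V/V) = 3 - (3*(8/3) + 1) = 3 - (8 + 1) = 3 - 1*9 = 3 - 9 = -6)
Y(8)/(-553) + c(45)/(-2462 - 1*(-827)) = 28/(-553) - 6/(-2462 - 1*(-827)) = 28*(-1/553) - 6/(-2462 + 827) = -4/79 - 6/(-1635) = -4/79 - 6*(-1/1635) = -4/79 + 2/545 = -2022/43055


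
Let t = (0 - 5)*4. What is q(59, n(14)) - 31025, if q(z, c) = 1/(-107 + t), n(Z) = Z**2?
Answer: -3940176/127 ≈ -31025.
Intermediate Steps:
t = -20 (t = -5*4 = -20)
q(z, c) = -1/127 (q(z, c) = 1/(-107 - 20) = 1/(-127) = -1/127)
q(59, n(14)) - 31025 = -1/127 - 31025 = -3940176/127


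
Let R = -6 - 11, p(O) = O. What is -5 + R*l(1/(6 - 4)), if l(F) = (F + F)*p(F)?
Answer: -27/2 ≈ -13.500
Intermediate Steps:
l(F) = 2*F² (l(F) = (F + F)*F = (2*F)*F = 2*F²)
R = -17
-5 + R*l(1/(6 - 4)) = -5 - 34*(1/(6 - 4))² = -5 - 34*(1/2)² = -5 - 34*(½)² = -5 - 34/4 = -5 - 17*½ = -5 - 17/2 = -27/2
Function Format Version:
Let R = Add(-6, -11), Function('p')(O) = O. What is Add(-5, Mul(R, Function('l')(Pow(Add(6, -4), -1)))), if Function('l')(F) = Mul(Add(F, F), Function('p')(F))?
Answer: Rational(-27, 2) ≈ -13.500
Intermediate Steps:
Function('l')(F) = Mul(2, Pow(F, 2)) (Function('l')(F) = Mul(Add(F, F), F) = Mul(Mul(2, F), F) = Mul(2, Pow(F, 2)))
R = -17
Add(-5, Mul(R, Function('l')(Pow(Add(6, -4), -1)))) = Add(-5, Mul(-17, Mul(2, Pow(Pow(Add(6, -4), -1), 2)))) = Add(-5, Mul(-17, Mul(2, Pow(Pow(2, -1), 2)))) = Add(-5, Mul(-17, Mul(2, Pow(Rational(1, 2), 2)))) = Add(-5, Mul(-17, Mul(2, Rational(1, 4)))) = Add(-5, Mul(-17, Rational(1, 2))) = Add(-5, Rational(-17, 2)) = Rational(-27, 2)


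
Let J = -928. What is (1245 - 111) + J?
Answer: 206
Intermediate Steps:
(1245 - 111) + J = (1245 - 111) - 928 = 1134 - 928 = 206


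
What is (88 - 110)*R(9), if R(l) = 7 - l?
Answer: 44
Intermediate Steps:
(88 - 110)*R(9) = (88 - 110)*(7 - 1*9) = -22*(7 - 9) = -22*(-2) = 44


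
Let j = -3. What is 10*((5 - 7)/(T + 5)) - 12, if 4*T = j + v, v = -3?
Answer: -124/7 ≈ -17.714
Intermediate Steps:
T = -3/2 (T = (-3 - 3)/4 = (1/4)*(-6) = -3/2 ≈ -1.5000)
10*((5 - 7)/(T + 5)) - 12 = 10*((5 - 7)/(-3/2 + 5)) - 12 = 10*(-2/7/2) - 12 = 10*(-2*2/7) - 12 = 10*(-4/7) - 12 = -40/7 - 12 = -124/7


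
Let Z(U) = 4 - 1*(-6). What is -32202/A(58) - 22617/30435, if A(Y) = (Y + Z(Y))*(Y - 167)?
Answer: 135405111/37597370 ≈ 3.6015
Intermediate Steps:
Z(U) = 10 (Z(U) = 4 + 6 = 10)
A(Y) = (-167 + Y)*(10 + Y) (A(Y) = (Y + 10)*(Y - 167) = (10 + Y)*(-167 + Y) = (-167 + Y)*(10 + Y))
-32202/A(58) - 22617/30435 = -32202/(-1670 + 58² - 157*58) - 22617/30435 = -32202/(-1670 + 3364 - 9106) - 22617*1/30435 = -32202/(-7412) - 7539/10145 = -32202*(-1/7412) - 7539/10145 = 16101/3706 - 7539/10145 = 135405111/37597370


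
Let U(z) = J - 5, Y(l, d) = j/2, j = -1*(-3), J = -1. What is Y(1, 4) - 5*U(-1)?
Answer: 63/2 ≈ 31.500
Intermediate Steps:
j = 3
Y(l, d) = 3/2
U(z) = -6 (U(z) = -1 - 5 = -6)
Y(1, 4) - 5*U(-1) = 3/2 - 5*(-6) = 3/2 + 30 = 63/2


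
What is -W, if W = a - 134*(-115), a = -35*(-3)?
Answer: -15515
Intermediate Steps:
a = 105
W = 15515 (W = 105 - 134*(-115) = 105 + 15410 = 15515)
-W = -1*15515 = -15515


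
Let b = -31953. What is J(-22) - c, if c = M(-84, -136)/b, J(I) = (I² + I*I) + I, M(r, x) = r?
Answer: 10075818/10651 ≈ 946.00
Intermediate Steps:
J(I) = I + 2*I² (J(I) = (I² + I²) + I = 2*I² + I = I + 2*I²)
c = 28/10651 (c = -84/(-31953) = -84*(-1/31953) = 28/10651 ≈ 0.0026289)
J(-22) - c = -22*(1 + 2*(-22)) - 1*28/10651 = -22*(1 - 44) - 28/10651 = -22*(-43) - 28/10651 = 946 - 28/10651 = 10075818/10651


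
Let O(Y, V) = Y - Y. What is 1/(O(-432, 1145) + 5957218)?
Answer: 1/5957218 ≈ 1.6786e-7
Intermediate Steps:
O(Y, V) = 0
1/(O(-432, 1145) + 5957218) = 1/(0 + 5957218) = 1/5957218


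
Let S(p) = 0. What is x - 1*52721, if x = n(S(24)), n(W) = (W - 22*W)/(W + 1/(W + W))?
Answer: -52721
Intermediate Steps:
n(W) = -21*W/(W + 1/(2*W)) (n(W) = (-21*W)/(W + 1/(2*W)) = -21*W/(W + 1/(2*W)))
x = 0 (x = -42*0**2/(1 + 2*0**2) = -42*0/(1 + 2*0) = -42*0/(1 + 0) = -42*0/1 = -42*0*1 = 0)
x - 1*52721 = 0 - 1*52721 = 0 - 52721 = -52721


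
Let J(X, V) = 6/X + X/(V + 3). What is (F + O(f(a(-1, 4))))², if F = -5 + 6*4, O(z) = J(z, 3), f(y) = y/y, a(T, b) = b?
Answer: 22801/36 ≈ 633.36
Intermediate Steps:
J(X, V) = 6/X + X/(3 + V)
f(y) = 1
O(z) = (36 + z²)/(6*z) (O(z) = (18 + z² + 6*3)/(z*(3 + 3)) = (18 + z² + 18)/(z*6) = (⅙)*(36 + z²)/z = (36 + z²)/(6*z))
F = 19 (F = -5 + 24 = 19)
(F + O(f(a(-1, 4))))² = (19 + (6/1 + (⅙)*1))² = (19 + (6*1 + ⅙))² = (19 + (6 + ⅙))² = (19 + 37/6)² = (151/6)² = 22801/36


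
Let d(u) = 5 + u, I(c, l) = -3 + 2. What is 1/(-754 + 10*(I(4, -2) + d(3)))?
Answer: -1/684 ≈ -0.0014620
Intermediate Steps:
I(c, l) = -1
1/(-754 + 10*(I(4, -2) + d(3))) = 1/(-754 + 10*(-1 + (5 + 3))) = 1/(-754 + 10*(-1 + 8)) = 1/(-754 + 10*7) = 1/(-754 + 70) = 1/(-684) = -1/684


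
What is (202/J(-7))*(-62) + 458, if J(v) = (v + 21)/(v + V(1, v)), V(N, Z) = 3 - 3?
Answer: 6720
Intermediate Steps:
V(N, Z) = 0
J(v) = (21 + v)/v (J(v) = (v + 21)/(v + 0) = (21 + v)/v)
(202/J(-7))*(-62) + 458 = (202/(((21 - 7)/(-7))))*(-62) + 458 = (202/((-1/7*14)))*(-62) + 458 = (202/(-2))*(-62) + 458 = (202*(-1/2))*(-62) + 458 = -101*(-62) + 458 = 6262 + 458 = 6720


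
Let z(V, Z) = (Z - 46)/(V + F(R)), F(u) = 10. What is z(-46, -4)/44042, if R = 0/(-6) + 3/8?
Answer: 25/792756 ≈ 3.1536e-5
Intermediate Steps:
R = 3/8 (R = 0*(-⅙) + 3*(⅛) = 0 + 3/8 = 3/8 ≈ 0.37500)
z(V, Z) = (-46 + Z)/(10 + V) (z(V, Z) = (Z - 46)/(V + 10) = (-46 + Z)/(10 + V))
z(-46, -4)/44042 = ((-46 - 4)/(10 - 46))/44042 = (-50/(-36))*(1/44042) = -1/36*(-50)*(1/44042) = (25/18)*(1/44042) = 25/792756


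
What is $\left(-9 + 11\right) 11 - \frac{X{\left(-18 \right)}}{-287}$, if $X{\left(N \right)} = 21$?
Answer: $\frac{905}{41} \approx 22.073$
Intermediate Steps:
$\left(-9 + 11\right) 11 - \frac{X{\left(-18 \right)}}{-287} = \left(-9 + 11\right) 11 - \frac{21}{-287} = 2 \cdot 11 - 21 \left(- \frac{1}{287}\right) = 22 - - \frac{3}{41} = 22 + \frac{3}{41} = \frac{905}{41}$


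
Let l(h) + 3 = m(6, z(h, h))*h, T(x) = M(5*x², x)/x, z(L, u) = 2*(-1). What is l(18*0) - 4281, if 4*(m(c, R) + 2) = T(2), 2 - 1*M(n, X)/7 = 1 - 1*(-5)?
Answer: -4284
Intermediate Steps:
M(n, X) = -28 (M(n, X) = 14 - 7*(1 - 1*(-5)) = 14 - 7*(1 + 5) = 14 - 7*6 = 14 - 42 = -28)
z(L, u) = -2
T(x) = -28/x
m(c, R) = -11/2 (m(c, R) = -2 + (-28/2)/4 = -2 + (-28*½)/4 = -2 + (¼)*(-14) = -2 - 7/2 = -11/2)
l(h) = -3 - 11*h/2
l(18*0) - 4281 = (-3 - 99*0) - 4281 = (-3 - 11/2*0) - 4281 = (-3 + 0) - 4281 = -3 - 4281 = -4284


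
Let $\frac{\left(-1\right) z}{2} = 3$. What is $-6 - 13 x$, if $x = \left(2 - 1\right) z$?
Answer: $72$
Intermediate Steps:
$z = -6$ ($z = \left(-2\right) 3 = -6$)
$x = -6$ ($x = \left(2 - 1\right) \left(-6\right) = 1 \left(-6\right) = -6$)
$-6 - 13 x = -6 - -78 = -6 + 78 = 72$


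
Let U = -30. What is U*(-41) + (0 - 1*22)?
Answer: 1208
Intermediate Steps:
U*(-41) + (0 - 1*22) = -30*(-41) + (0 - 1*22) = 1230 + (0 - 22) = 1230 - 22 = 1208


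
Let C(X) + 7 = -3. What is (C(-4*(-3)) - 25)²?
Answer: 1225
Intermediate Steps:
C(X) = -10 (C(X) = -7 - 3 = -10)
(C(-4*(-3)) - 25)² = (-10 - 25)² = (-35)² = 1225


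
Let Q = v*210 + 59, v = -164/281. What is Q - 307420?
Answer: -86402881/281 ≈ -3.0748e+5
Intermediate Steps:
v = -164/281 (v = -164*1/281 = -164/281 ≈ -0.58363)
Q = -17861/281 (Q = -164/281*210 + 59 = -34440/281 + 59 = -17861/281 ≈ -63.562)
Q - 307420 = -17861/281 - 307420 = -86402881/281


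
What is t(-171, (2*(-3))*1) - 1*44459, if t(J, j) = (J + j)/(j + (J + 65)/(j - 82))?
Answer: -9373061/211 ≈ -44422.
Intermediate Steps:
t(J, j) = (J + j)/(j + (65 + J)/(-82 + j))
t(-171, (2*(-3))*1) - 1*44459 = (((2*(-3))*1)**2 - 82*(-171) - 82*2*(-3) - 171*2*(-3))/(65 - 171 + ((2*(-3))*1)**2 - 82*2*(-3)) - 1*44459 = ((-6*1)**2 + 14022 - (-492) - (-1026))/(65 - 171 + (-6*1)**2 - (-492)) - 44459 = ((-6)**2 + 14022 - 82*(-6) - 171*(-6))/(65 - 171 + (-6)**2 - 82*(-6)) - 44459 = (36 + 14022 + 492 + 1026)/(65 - 171 + 36 + 492) - 44459 = 15576/422 - 44459 = (1/422)*15576 - 44459 = 7788/211 - 44459 = -9373061/211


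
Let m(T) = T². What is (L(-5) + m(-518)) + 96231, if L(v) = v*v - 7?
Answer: 364573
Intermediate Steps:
L(v) = -7 + v² (L(v) = v² - 7 = -7 + v²)
(L(-5) + m(-518)) + 96231 = ((-7 + (-5)²) + (-518)²) + 96231 = ((-7 + 25) + 268324) + 96231 = (18 + 268324) + 96231 = 268342 + 96231 = 364573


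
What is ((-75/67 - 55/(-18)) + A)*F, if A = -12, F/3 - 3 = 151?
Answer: -934549/201 ≈ -4649.5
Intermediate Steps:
F = 462 (F = 9 + 3*151 = 9 + 453 = 462)
((-75/67 - 55/(-18)) + A)*F = ((-75/67 - 55/(-18)) - 12)*462 = ((-75*1/67 - 55*(-1/18)) - 12)*462 = ((-75/67 + 55/18) - 12)*462 = (2335/1206 - 12)*462 = -12137/1206*462 = -934549/201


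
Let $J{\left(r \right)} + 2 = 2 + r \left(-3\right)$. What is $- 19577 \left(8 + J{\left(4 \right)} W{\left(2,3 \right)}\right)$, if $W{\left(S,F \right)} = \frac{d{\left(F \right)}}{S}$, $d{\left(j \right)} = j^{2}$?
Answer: $900542$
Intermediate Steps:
$J{\left(r \right)} = - 3 r$ ($J{\left(r \right)} = -2 + \left(2 + r \left(-3\right)\right) = -2 - \left(-2 + 3 r\right) = - 3 r$)
$W{\left(S,F \right)} = \frac{F^{2}}{S}$
$- 19577 \left(8 + J{\left(4 \right)} W{\left(2,3 \right)}\right) = - 19577 \left(8 + \left(-3\right) 4 \frac{3^{2}}{2}\right) = - 19577 \left(8 - 12 \cdot 9 \cdot \frac{1}{2}\right) = - 19577 \left(8 - 54\right) = \left(-19577\right) \left(-46\right) = 900542$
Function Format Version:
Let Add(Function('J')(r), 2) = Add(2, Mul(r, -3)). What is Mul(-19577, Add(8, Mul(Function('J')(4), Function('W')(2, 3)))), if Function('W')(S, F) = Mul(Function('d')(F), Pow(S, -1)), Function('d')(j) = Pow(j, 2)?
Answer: 900542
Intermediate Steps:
Function('J')(r) = Mul(-3, r) (Function('J')(r) = Add(-2, Add(2, Mul(r, -3))) = Add(-2, Add(2, Mul(-3, r))) = Mul(-3, r))
Function('W')(S, F) = Mul(Pow(F, 2), Pow(S, -1))
Mul(-19577, Add(8, Mul(Function('J')(4), Function('W')(2, 3)))) = Mul(-19577, Add(8, Mul(Mul(-3, 4), Mul(Pow(3, 2), Pow(2, -1))))) = Mul(-19577, Add(8, Mul(-12, Mul(9, Rational(1, 2))))) = Mul(-19577, Add(8, Mul(-12, Rational(9, 2)))) = Mul(-19577, Add(8, -54)) = Mul(-19577, -46) = 900542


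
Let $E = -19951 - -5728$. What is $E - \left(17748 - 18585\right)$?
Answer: $-13386$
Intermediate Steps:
$E = -14223$ ($E = -19951 + 5728 = -14223$)
$E - \left(17748 - 18585\right) = -14223 - \left(17748 - 18585\right) = -14223 - -837 = -14223 + 837 = -13386$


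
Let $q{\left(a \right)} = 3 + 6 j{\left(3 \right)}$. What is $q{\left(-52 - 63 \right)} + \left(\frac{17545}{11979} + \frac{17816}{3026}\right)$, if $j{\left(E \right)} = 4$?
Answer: $\frac{302678}{8811} \approx 34.352$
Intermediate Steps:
$q{\left(a \right)} = 27$ ($q{\left(a \right)} = 3 + 6 \cdot 4 = 3 + 24 = 27$)
$q{\left(-52 - 63 \right)} + \left(\frac{17545}{11979} + \frac{17816}{3026}\right) = 27 + \left(\frac{17545}{11979} + \frac{17816}{3026}\right) = 27 + \left(17545 \cdot \frac{1}{11979} + 17816 \cdot \frac{1}{3026}\right) = 27 + \left(\frac{145}{99} + \frac{524}{89}\right) = 27 + \frac{64781}{8811} = \frac{302678}{8811}$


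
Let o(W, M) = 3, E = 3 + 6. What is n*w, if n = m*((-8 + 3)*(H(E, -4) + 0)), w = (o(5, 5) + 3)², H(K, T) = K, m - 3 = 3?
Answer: -9720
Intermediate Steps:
m = 6 (m = 3 + 3 = 6)
E = 9
w = 36 (w = (3 + 3)² = 6² = 36)
n = -270 (n = 6*((-8 + 3)*(9 + 0)) = 6*(-5*9) = 6*(-45) = -270)
n*w = -270*36 = -9720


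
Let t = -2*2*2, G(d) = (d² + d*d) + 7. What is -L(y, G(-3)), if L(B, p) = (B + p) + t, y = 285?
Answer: -302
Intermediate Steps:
G(d) = 7 + 2*d² (G(d) = (d² + d²) + 7 = 2*d² + 7 = 7 + 2*d²)
t = -8 (t = -4*2 = -8)
L(B, p) = -8 + B + p (L(B, p) = (B + p) - 8 = -8 + B + p)
-L(y, G(-3)) = -(-8 + 285 + (7 + 2*(-3)²)) = -(-8 + 285 + (7 + 2*9)) = -(-8 + 285 + (7 + 18)) = -(-8 + 285 + 25) = -1*302 = -302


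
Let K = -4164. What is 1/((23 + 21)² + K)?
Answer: -1/2228 ≈ -0.00044883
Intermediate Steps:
1/((23 + 21)² + K) = 1/((23 + 21)² - 4164) = 1/(44² - 4164) = 1/(1936 - 4164) = 1/(-2228) = -1/2228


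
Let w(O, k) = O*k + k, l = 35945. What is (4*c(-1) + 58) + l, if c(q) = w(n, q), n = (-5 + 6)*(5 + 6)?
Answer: 35955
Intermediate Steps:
n = 11 (n = 1*11 = 11)
w(O, k) = k + O*k
c(q) = 12*q (c(q) = q*(1 + 11) = q*12 = 12*q)
(4*c(-1) + 58) + l = (4*(12*(-1)) + 58) + 35945 = (4*(-12) + 58) + 35945 = (-48 + 58) + 35945 = 10 + 35945 = 35955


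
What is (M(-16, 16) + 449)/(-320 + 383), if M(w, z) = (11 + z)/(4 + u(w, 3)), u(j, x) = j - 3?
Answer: 2236/315 ≈ 7.0984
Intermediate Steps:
u(j, x) = -3 + j
M(w, z) = (11 + z)/(1 + w) (M(w, z) = (11 + z)/(4 + (-3 + w)) = (11 + z)/(1 + w))
(M(-16, 16) + 449)/(-320 + 383) = ((11 + 16)/(1 - 16) + 449)/(-320 + 383) = (27/(-15) + 449)/63 = (-1/15*27 + 449)*(1/63) = (-9/5 + 449)*(1/63) = (2236/5)*(1/63) = 2236/315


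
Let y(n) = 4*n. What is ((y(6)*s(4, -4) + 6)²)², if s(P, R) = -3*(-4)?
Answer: 7471182096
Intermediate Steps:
s(P, R) = 12
((y(6)*s(4, -4) + 6)²)² = (((4*6)*12 + 6)²)² = ((24*12 + 6)²)² = ((288 + 6)²)² = (294²)² = 86436² = 7471182096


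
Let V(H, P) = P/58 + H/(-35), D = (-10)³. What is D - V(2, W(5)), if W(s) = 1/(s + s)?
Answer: -811955/812 ≈ -999.94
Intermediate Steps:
W(s) = 1/(2*s)
D = -1000
V(H, P) = -H/35 + P/58 (V(H, P) = P*(1/58) + H*(-1/35) = P/58 - H/35 = -H/35 + P/58)
D - V(2, W(5)) = -1000 - (-1/35*2 + ((½)/5)/58) = -1000 - (-2/35 + ((½)*(⅕))/58) = -1000 - (-2/35 + (1/58)*(⅒)) = -1000 - (-2/35 + 1/580) = -1000 - 1*(-45/812) = -1000 + 45/812 = -811955/812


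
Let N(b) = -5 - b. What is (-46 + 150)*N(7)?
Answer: -1248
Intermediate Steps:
(-46 + 150)*N(7) = (-46 + 150)*(-5 - 1*7) = 104*(-5 - 7) = 104*(-12) = -1248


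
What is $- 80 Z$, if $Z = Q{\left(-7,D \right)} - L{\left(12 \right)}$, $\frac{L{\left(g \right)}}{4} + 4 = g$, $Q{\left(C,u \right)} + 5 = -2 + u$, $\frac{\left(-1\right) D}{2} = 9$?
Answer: $4560$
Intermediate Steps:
$D = -18$ ($D = \left(-2\right) 9 = -18$)
$Q{\left(C,u \right)} = -7 + u$ ($Q{\left(C,u \right)} = -5 + \left(-2 + u\right) = -7 + u$)
$L{\left(g \right)} = -16 + 4 g$
$Z = -57$ ($Z = \left(-7 - 18\right) - \left(-16 + 4 \cdot 12\right) = -25 - \left(-16 + 48\right) = -25 - 32 = -57$)
$- 80 Z = \left(-80\right) \left(-57\right) = 4560$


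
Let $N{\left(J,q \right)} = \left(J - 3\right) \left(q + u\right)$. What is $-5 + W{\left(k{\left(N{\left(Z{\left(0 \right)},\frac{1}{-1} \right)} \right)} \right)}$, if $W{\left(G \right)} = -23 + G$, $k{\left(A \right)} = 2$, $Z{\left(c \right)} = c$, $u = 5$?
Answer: $-26$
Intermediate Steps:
$N{\left(J,q \right)} = \left(-3 + J\right) \left(5 + q\right)$ ($N{\left(J,q \right)} = \left(J - 3\right) \left(q + 5\right) = \left(-3 + J\right) \left(5 + q\right)$)
$-5 + W{\left(k{\left(N{\left(Z{\left(0 \right)},\frac{1}{-1} \right)} \right)} \right)} = -5 + \left(-23 + 2\right) = -5 - 21 = -26$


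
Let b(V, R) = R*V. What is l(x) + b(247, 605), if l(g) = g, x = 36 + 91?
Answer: 149562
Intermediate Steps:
x = 127
l(x) + b(247, 605) = 127 + 605*247 = 127 + 149435 = 149562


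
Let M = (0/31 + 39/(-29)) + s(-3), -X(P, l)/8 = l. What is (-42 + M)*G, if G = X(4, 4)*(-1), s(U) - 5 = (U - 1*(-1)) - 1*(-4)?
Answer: -33728/29 ≈ -1163.0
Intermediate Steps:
X(P, l) = -8*l
s(U) = 10 + U (s(U) = 5 + ((U - 1*(-1)) - 1*(-4)) = 5 + ((U + 1) + 4) = 5 + ((1 + U) + 4) = 5 + (5 + U) = 10 + U)
M = 164/29 (M = (0/31 + 39/(-29)) + (10 - 3) = (0*(1/31) + 39*(-1/29)) + 7 = (0 - 39/29) + 7 = -39/29 + 7 = 164/29 ≈ 5.6552)
G = 32 (G = -8*4*(-1) = -32*(-1) = 32)
(-42 + M)*G = (-42 + 164/29)*32 = -1054/29*32 = -33728/29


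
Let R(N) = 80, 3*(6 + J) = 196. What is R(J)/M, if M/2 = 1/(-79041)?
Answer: -3161640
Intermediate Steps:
J = 178/3 (J = -6 + (1/3)*196 = -6 + 196/3 = 178/3 ≈ 59.333)
M = -2/79041 (M = 2/(-79041) = 2*(-1/79041) = -2/79041 ≈ -2.5303e-5)
R(J)/M = 80/(-2/79041) = 80*(-79041/2) = -3161640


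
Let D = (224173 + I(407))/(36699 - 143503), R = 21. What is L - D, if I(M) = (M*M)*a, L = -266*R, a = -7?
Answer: -298771257/53402 ≈ -5594.8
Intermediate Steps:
L = -5586 (L = -266*21 = -5586)
I(M) = -7*M² (I(M) = (M*M)*(-7) = M²*(-7) = -7*M²)
D = 467685/53402 (D = (224173 - 7*407²)/(36699 - 143503) = (224173 - 7*165649)/(-106804) = (224173 - 1159543)*(-1/106804) = -935370*(-1/106804) = 467685/53402 ≈ 8.7578)
L - D = -5586 - 1*467685/53402 = -5586 - 467685/53402 = -298771257/53402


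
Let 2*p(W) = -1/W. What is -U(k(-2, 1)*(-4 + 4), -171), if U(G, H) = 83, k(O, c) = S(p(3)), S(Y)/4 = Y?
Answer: -83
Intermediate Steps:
p(W) = -1/(2*W) (p(W) = (-1/W)/2 = -1/(2*W))
S(Y) = 4*Y
k(O, c) = -⅔ (k(O, c) = 4*(-½/3) = 4*(-½*⅓) = 4*(-⅙) = -⅔)
-U(k(-2, 1)*(-4 + 4), -171) = -1*83 = -83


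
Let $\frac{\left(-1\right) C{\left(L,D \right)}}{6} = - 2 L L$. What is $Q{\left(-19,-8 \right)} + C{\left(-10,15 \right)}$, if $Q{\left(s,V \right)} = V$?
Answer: $1192$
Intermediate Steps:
$C{\left(L,D \right)} = 12 L^{2}$ ($C{\left(L,D \right)} = - 6 - 2 L L = - 6 \left(- 2 L^{2}\right) = 12 L^{2}$)
$Q{\left(-19,-8 \right)} + C{\left(-10,15 \right)} = -8 + 12 \left(-10\right)^{2} = -8 + 12 \cdot 100 = -8 + 1200 = 1192$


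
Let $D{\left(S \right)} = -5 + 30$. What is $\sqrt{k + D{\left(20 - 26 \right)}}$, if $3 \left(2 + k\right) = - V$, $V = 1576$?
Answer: $\frac{i \sqrt{4521}}{3} \approx 22.413 i$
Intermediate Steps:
$k = - \frac{1582}{3}$ ($k = -2 + \frac{\left(-1\right) 1576}{3} = -2 + \frac{1}{3} \left(-1576\right) = -2 - \frac{1576}{3} = - \frac{1582}{3} \approx -527.33$)
$D{\left(S \right)} = 25$
$\sqrt{k + D{\left(20 - 26 \right)}} = \sqrt{- \frac{1582}{3} + 25} = \sqrt{- \frac{1507}{3}} = \frac{i \sqrt{4521}}{3}$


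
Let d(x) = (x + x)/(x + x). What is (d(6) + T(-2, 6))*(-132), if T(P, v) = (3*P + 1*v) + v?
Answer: -924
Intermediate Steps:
d(x) = 1 (d(x) = (2*x)/((2*x)) = (2*x)*(1/(2*x)) = 1)
T(P, v) = 2*v + 3*P (T(P, v) = (3*P + v) + v = (v + 3*P) + v = 2*v + 3*P)
(d(6) + T(-2, 6))*(-132) = (1 + (2*6 + 3*(-2)))*(-132) = (1 + (12 - 6))*(-132) = (1 + 6)*(-132) = 7*(-132) = -924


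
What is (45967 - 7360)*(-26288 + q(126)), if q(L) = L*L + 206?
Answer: -394023042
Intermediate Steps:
q(L) = 206 + L² (q(L) = L² + 206 = 206 + L²)
(45967 - 7360)*(-26288 + q(126)) = (45967 - 7360)*(-26288 + (206 + 126²)) = 38607*(-26288 + (206 + 15876)) = 38607*(-26288 + 16082) = 38607*(-10206) = -394023042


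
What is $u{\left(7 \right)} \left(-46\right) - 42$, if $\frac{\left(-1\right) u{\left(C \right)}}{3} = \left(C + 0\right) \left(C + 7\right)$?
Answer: $13482$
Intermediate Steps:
$u{\left(C \right)} = - 3 C \left(7 + C\right)$ ($u{\left(C \right)} = - 3 \left(C + 0\right) \left(C + 7\right) = - 3 C \left(7 + C\right)$)
$u{\left(7 \right)} \left(-46\right) - 42 = \left(-3\right) 7 \left(7 + 7\right) \left(-46\right) - 42 = \left(-3\right) 7 \cdot 14 \left(-46\right) - 42 = \left(-294\right) \left(-46\right) - 42 = 13524 - 42 = 13482$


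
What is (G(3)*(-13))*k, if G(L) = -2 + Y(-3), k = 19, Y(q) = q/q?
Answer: 247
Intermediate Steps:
Y(q) = 1
G(L) = -1 (G(L) = -2 + 1 = -1)
(G(3)*(-13))*k = -1*(-13)*19 = 13*19 = 247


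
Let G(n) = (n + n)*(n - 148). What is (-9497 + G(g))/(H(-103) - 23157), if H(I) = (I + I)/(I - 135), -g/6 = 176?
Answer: -301468769/2755580 ≈ -109.40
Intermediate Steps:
g = -1056 (g = -6*176 = -1056)
H(I) = 2*I/(-135 + I) (H(I) = (2*I)/(-135 + I) = 2*I/(-135 + I))
G(n) = 2*n*(-148 + n) (G(n) = (2*n)*(-148 + n) = 2*n*(-148 + n))
(-9497 + G(g))/(H(-103) - 23157) = (-9497 + 2*(-1056)*(-148 - 1056))/(2*(-103)/(-135 - 103) - 23157) = (-9497 + 2*(-1056)*(-1204))/(2*(-103)/(-238) - 23157) = (-9497 + 2542848)/(2*(-103)*(-1/238) - 23157) = 2533351/(103/119 - 23157) = 2533351/(-2755580/119) = 2533351*(-119/2755580) = -301468769/2755580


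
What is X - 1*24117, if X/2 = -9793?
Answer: -43703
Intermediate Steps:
X = -19586 (X = 2*(-9793) = -19586)
X - 1*24117 = -19586 - 1*24117 = -19586 - 24117 = -43703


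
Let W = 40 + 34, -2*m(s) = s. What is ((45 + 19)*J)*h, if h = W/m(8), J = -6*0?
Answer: 0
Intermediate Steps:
m(s) = -s/2
W = 74
J = 0
h = -37/2 (h = 74/((-½*8)) = 74/(-4) = 74*(-¼) = -37/2 ≈ -18.500)
((45 + 19)*J)*h = ((45 + 19)*0)*(-37/2) = (64*0)*(-37/2) = 0*(-37/2) = 0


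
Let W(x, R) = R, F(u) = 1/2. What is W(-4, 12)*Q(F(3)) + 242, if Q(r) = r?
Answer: 248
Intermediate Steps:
F(u) = ½
W(-4, 12)*Q(F(3)) + 242 = 12*(½) + 242 = 6 + 242 = 248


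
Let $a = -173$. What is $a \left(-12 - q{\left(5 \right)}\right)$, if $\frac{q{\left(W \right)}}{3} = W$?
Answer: $4671$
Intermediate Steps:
$q{\left(W \right)} = 3 W$
$a \left(-12 - q{\left(5 \right)}\right) = - 173 \left(-12 - 3 \cdot 5\right) = - 173 \left(-12 - 15\right) = \left(-173\right) \left(-27\right) = 4671$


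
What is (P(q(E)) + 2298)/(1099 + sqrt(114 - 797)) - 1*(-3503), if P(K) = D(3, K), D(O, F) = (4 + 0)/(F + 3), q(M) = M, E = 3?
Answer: 3176884265/906363 - 1724*I*sqrt(683)/906363 ≈ 3505.1 - 0.04971*I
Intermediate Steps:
D(O, F) = 4/(3 + F)
P(K) = 4/(3 + K)
(P(q(E)) + 2298)/(1099 + sqrt(114 - 797)) - 1*(-3503) = (4/(3 + 3) + 2298)/(1099 + sqrt(114 - 797)) - 1*(-3503) = (4/6 + 2298)/(1099 + sqrt(-683)) + 3503 = (4*(1/6) + 2298)/(1099 + I*sqrt(683)) + 3503 = (2/3 + 2298)/(1099 + I*sqrt(683)) + 3503 = 6896/(3*(1099 + I*sqrt(683))) + 3503 = 3503 + 6896/(3*(1099 + I*sqrt(683)))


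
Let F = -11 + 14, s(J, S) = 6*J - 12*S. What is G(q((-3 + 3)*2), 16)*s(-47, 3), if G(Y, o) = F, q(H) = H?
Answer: -954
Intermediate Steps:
s(J, S) = -12*S + 6*J
F = 3
G(Y, o) = 3
G(q((-3 + 3)*2), 16)*s(-47, 3) = 3*(-12*3 + 6*(-47)) = 3*(-36 - 282) = 3*(-318) = -954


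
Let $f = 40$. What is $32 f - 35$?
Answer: $1245$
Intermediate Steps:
$32 f - 35 = 32 \cdot 40 - 35 = 1280 - 35 = 1245$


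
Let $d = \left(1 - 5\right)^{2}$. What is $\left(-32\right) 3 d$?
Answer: $-1536$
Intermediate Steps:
$d = 16$ ($d = \left(-4\right)^{2} = 16$)
$\left(-32\right) 3 d = \left(-32\right) 3 \cdot 16 = \left(-96\right) 16 = -1536$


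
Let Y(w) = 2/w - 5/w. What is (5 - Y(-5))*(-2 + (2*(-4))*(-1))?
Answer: 132/5 ≈ 26.400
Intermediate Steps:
Y(w) = -3/w
(5 - Y(-5))*(-2 + (2*(-4))*(-1)) = (5 - (-3)/(-5))*(-2 + (2*(-4))*(-1)) = (5 - (-3)*(-1)/5)*(-2 - 8*(-1)) = (5 - 1*⅗)*(-2 + 8) = (5 - ⅗)*6 = (22/5)*6 = 132/5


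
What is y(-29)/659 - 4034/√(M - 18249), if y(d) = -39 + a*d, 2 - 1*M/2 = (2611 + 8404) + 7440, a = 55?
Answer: -1634/659 + 4034*I*√55155/55155 ≈ -2.4795 + 17.177*I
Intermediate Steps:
M = -36906 (M = 4 - 2*((2611 + 8404) + 7440) = 4 - 2*(11015 + 7440) = 4 - 2*18455 = 4 - 36910 = -36906)
y(d) = -39 + 55*d
y(-29)/659 - 4034/√(M - 18249) = (-39 + 55*(-29))/659 - 4034/√(-36906 - 18249) = (-39 - 1595)*(1/659) - 4034*(-I*√55155/55155) = -1634*1/659 - 4034*(-I*√55155/55155) = -1634/659 - (-4034)*I*√55155/55155 = -1634/659 + 4034*I*√55155/55155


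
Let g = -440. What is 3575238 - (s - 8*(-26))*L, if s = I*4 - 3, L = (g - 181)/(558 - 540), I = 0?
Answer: 7164621/2 ≈ 3.5823e+6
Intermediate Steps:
L = -69/2 (L = (-440 - 181)/(558 - 540) = -621/18 = -621*1/18 = -69/2 ≈ -34.500)
s = -3 (s = 0*4 - 3 = 0 - 3 = -3)
3575238 - (s - 8*(-26))*L = 3575238 - (-3 - 8*(-26))*(-69)/2 = 3575238 - (-3 + 208)*(-69)/2 = 3575238 - 205*(-69)/2 = 3575238 - 1*(-14145/2) = 3575238 + 14145/2 = 7164621/2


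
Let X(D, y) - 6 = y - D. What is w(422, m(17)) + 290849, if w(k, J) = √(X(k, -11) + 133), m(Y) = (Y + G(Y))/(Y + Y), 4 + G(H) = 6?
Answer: 290849 + 7*I*√6 ≈ 2.9085e+5 + 17.146*I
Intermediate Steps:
X(D, y) = 6 + y - D (X(D, y) = 6 + (y - D) = 6 + y - D)
G(H) = 2 (G(H) = -4 + 6 = 2)
m(Y) = (2 + Y)/(2*Y) (m(Y) = (Y + 2)/(Y + Y) = (2 + Y)/((2*Y)) = (2 + Y)*(1/(2*Y)) = (2 + Y)/(2*Y))
w(k, J) = √(128 - k) (w(k, J) = √((6 - 11 - k) + 133) = √((-5 - k) + 133) = √(128 - k))
w(422, m(17)) + 290849 = √(128 - 1*422) + 290849 = √(128 - 422) + 290849 = √(-294) + 290849 = 7*I*√6 + 290849 = 290849 + 7*I*√6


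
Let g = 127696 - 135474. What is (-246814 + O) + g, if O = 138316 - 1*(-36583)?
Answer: -79693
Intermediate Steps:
O = 174899 (O = 138316 + 36583 = 174899)
g = -7778
(-246814 + O) + g = (-246814 + 174899) - 7778 = -71915 - 7778 = -79693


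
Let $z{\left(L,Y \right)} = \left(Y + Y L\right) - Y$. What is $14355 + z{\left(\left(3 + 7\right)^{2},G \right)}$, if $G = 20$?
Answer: $16355$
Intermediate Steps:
$z{\left(L,Y \right)} = L Y$ ($z{\left(L,Y \right)} = \left(Y + L Y\right) - Y = L Y$)
$14355 + z{\left(\left(3 + 7\right)^{2},G \right)} = 14355 + \left(3 + 7\right)^{2} \cdot 20 = 14355 + 10^{2} \cdot 20 = 14355 + 100 \cdot 20 = 14355 + 2000 = 16355$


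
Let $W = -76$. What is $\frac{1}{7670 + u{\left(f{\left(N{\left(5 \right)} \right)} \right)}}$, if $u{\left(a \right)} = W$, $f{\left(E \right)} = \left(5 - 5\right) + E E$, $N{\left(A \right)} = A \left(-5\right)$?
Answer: $\frac{1}{7594} \approx 0.00013168$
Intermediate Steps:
$N{\left(A \right)} = - 5 A$
$f{\left(E \right)} = E^{2}$ ($f{\left(E \right)} = 0 + E^{2} = E^{2}$)
$u{\left(a \right)} = -76$
$\frac{1}{7670 + u{\left(f{\left(N{\left(5 \right)} \right)} \right)}} = \frac{1}{7670 - 76} = \frac{1}{7594}$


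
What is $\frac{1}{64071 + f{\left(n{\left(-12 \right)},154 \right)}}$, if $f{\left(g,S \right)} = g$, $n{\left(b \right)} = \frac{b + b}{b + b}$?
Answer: $\frac{1}{64072} \approx 1.5607 \cdot 10^{-5}$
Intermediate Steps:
$n{\left(b \right)} = 1$ ($n{\left(b \right)} = \frac{2 b}{2 b} = 2 b \frac{1}{2 b} = 1$)
$\frac{1}{64071 + f{\left(n{\left(-12 \right)},154 \right)}} = \frac{1}{64071 + 1} = \frac{1}{64072}$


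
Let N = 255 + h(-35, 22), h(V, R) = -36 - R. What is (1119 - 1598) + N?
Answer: -282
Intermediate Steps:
N = 197 (N = 255 + (-36 - 1*22) = 255 + (-36 - 22) = 255 - 58 = 197)
(1119 - 1598) + N = (1119 - 1598) + 197 = -479 + 197 = -282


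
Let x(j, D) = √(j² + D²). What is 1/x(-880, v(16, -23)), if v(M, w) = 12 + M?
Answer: √48449/193796 ≈ 0.0011358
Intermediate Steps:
x(j, D) = √(D² + j²)
1/x(-880, v(16, -23)) = 1/(√((12 + 16)² + (-880)²)) = 1/(√(28² + 774400)) = 1/(√(784 + 774400)) = 1/(√775184) = 1/(4*√48449) = √48449/193796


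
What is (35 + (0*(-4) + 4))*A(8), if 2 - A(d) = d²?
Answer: -2418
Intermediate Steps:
A(d) = 2 - d²
(35 + (0*(-4) + 4))*A(8) = (35 + (0*(-4) + 4))*(2 - 1*8²) = (35 + (0 + 4))*(2 - 1*64) = (35 + 4)*(2 - 64) = 39*(-62) = -2418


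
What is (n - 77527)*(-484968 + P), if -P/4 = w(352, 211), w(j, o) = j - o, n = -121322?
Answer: 96547552668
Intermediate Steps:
P = -564 (P = -4*(352 - 1*211) = -4*(352 - 211) = -4*141 = -564)
(n - 77527)*(-484968 + P) = (-121322 - 77527)*(-484968 - 564) = -198849*(-485532) = 96547552668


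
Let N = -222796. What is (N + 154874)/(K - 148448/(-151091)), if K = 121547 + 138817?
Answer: -5131201451/19669402786 ≈ -0.26087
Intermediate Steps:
K = 260364
(N + 154874)/(K - 148448/(-151091)) = (-222796 + 154874)/(260364 - 148448/(-151091)) = -67922/(260364 - 148448*(-1/151091)) = -67922/(260364 + 148448/151091) = -67922/39338805572/151091 = -67922*151091/39338805572 = -5131201451/19669402786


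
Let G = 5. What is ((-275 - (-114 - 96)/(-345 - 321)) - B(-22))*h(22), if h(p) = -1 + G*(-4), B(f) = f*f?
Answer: 589988/37 ≈ 15946.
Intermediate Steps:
B(f) = f²
h(p) = -21 (h(p) = -1 + 5*(-4) = -1 - 20 = -21)
((-275 - (-114 - 96)/(-345 - 321)) - B(-22))*h(22) = ((-275 - (-114 - 96)/(-345 - 321)) - 1*(-22)²)*(-21) = ((-275 - (-210)/(-666)) - 1*484)*(-21) = ((-275 - (-210)*(-1)/666) - 484)*(-21) = ((-275 - 1*35/111) - 484)*(-21) = ((-275 - 35/111) - 484)*(-21) = (-30560/111 - 484)*(-21) = -84284/111*(-21) = 589988/37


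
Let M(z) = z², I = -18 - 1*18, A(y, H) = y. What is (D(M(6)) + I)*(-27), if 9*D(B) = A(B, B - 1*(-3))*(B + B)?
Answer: -6804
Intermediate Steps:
I = -36 (I = -18 - 18 = -36)
D(B) = 2*B²/9 (D(B) = (B*(B + B))/9 = (B*(2*B))/9 = (2*B²)/9 = 2*B²/9)
(D(M(6)) + I)*(-27) = (2*(6²)²/9 - 36)*(-27) = ((2/9)*36² - 36)*(-27) = ((2/9)*1296 - 36)*(-27) = (288 - 36)*(-27) = 252*(-27) = -6804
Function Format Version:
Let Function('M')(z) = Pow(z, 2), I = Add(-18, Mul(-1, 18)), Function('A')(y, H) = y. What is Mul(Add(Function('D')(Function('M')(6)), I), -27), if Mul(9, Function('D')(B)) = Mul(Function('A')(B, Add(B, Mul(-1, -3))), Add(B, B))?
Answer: -6804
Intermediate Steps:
I = -36 (I = Add(-18, -18) = -36)
Function('D')(B) = Mul(Rational(2, 9), Pow(B, 2)) (Function('D')(B) = Mul(Rational(1, 9), Mul(B, Add(B, B))) = Mul(Rational(1, 9), Mul(B, Mul(2, B))) = Mul(Rational(1, 9), Mul(2, Pow(B, 2))) = Mul(Rational(2, 9), Pow(B, 2)))
Mul(Add(Function('D')(Function('M')(6)), I), -27) = Mul(Add(Mul(Rational(2, 9), Pow(Pow(6, 2), 2)), -36), -27) = Mul(Add(Mul(Rational(2, 9), Pow(36, 2)), -36), -27) = Mul(Add(Mul(Rational(2, 9), 1296), -36), -27) = Mul(Add(288, -36), -27) = Mul(252, -27) = -6804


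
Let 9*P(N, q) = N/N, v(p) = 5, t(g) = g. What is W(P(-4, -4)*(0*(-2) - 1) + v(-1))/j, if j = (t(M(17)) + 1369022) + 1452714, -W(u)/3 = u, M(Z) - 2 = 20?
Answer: -22/4232637 ≈ -5.1977e-6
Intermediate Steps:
M(Z) = 22 (M(Z) = 2 + 20 = 22)
P(N, q) = ⅑ (P(N, q) = (N/N)/9 = (⅑)*1 = ⅑)
W(u) = -3*u
j = 2821758 (j = (22 + 1369022) + 1452714 = 1369044 + 1452714 = 2821758)
W(P(-4, -4)*(0*(-2) - 1) + v(-1))/j = -3*((0*(-2) - 1)/9 + 5)/2821758 = -3*((0 - 1)/9 + 5)*(1/2821758) = -3*((⅑)*(-1) + 5)*(1/2821758) = -3*(-⅑ + 5)*(1/2821758) = -3*44/9*(1/2821758) = -44/3*1/2821758 = -22/4232637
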